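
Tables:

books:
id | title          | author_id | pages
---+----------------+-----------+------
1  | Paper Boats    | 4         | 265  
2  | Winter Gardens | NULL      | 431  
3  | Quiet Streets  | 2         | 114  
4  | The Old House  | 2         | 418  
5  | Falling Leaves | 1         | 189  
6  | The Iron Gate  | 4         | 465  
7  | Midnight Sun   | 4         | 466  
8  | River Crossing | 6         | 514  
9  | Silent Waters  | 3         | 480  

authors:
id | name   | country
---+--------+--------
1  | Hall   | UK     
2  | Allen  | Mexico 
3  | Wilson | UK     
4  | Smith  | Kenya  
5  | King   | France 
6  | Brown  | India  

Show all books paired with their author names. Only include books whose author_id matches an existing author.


INNER JOIN keeps only books rows whose author_id matches an id in authors. Walk through each book:
  - book 1 (Paper Boats): author_id=4 -> matches Smith
  - book 2 (Winter Gardens): author_id=NULL, no match -> dropped
  - book 3 (Quiet Streets): author_id=2 -> matches Allen
  - book 4 (The Old House): author_id=2 -> matches Allen
  - book 5 (Falling Leaves): author_id=1 -> matches Hall
  - book 6 (The Iron Gate): author_id=4 -> matches Smith
  - book 7 (Midnight Sun): author_id=4 -> matches Smith
  - book 8 (River Crossing): author_id=6 -> matches Brown
  - book 9 (Silent Waters): author_id=3 -> matches Wilson
So 1 of 9 rows is dropped.

SQL:
SELECT a.title, b.name AS author
FROM books a
INNER JOIN authors b ON a.author_id = b.id

Result:
title          | author
---------------+-------
Paper Boats    | Smith 
Quiet Streets  | Allen 
The Old House  | Allen 
Falling Leaves | Hall  
The Iron Gate  | Smith 
Midnight Sun   | Smith 
River Crossing | Brown 
Silent Waters  | Wilson


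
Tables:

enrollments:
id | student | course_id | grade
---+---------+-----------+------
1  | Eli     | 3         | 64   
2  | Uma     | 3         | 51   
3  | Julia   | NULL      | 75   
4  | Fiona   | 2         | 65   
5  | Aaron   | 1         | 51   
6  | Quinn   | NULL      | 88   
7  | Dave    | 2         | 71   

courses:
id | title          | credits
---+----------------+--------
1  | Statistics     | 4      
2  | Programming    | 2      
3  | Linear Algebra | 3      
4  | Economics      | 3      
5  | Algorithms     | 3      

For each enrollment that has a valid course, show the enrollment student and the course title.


INNER JOIN keeps only enrollments rows whose course_id matches an id in courses. Walk through each enrollment:
  - enrollment 1 (Eli): course_id=3 -> matches Linear Algebra
  - enrollment 2 (Uma): course_id=3 -> matches Linear Algebra
  - enrollment 3 (Julia): course_id=NULL, no match -> dropped
  - enrollment 4 (Fiona): course_id=2 -> matches Programming
  - enrollment 5 (Aaron): course_id=1 -> matches Statistics
  - enrollment 6 (Quinn): course_id=NULL, no match -> dropped
  - enrollment 7 (Dave): course_id=2 -> matches Programming
So 2 of 7 rows are dropped.

SQL:
SELECT a.student, b.title AS course
FROM enrollments a
INNER JOIN courses b ON a.course_id = b.id

Result:
student | course        
--------+---------------
Eli     | Linear Algebra
Uma     | Linear Algebra
Fiona   | Programming   
Aaron   | Statistics    
Dave    | Programming   


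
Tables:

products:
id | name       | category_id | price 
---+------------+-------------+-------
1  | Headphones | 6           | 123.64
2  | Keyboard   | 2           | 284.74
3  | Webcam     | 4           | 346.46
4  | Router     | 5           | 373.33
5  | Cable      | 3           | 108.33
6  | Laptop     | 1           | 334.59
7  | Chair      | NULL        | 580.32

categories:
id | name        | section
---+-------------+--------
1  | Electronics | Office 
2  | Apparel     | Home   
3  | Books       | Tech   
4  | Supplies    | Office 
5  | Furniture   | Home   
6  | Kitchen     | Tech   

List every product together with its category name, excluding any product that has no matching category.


INNER JOIN keeps only products rows whose category_id matches an id in categories. Walk through each product:
  - product 1 (Headphones): category_id=6 -> matches Kitchen
  - product 2 (Keyboard): category_id=2 -> matches Apparel
  - product 3 (Webcam): category_id=4 -> matches Supplies
  - product 4 (Router): category_id=5 -> matches Furniture
  - product 5 (Cable): category_id=3 -> matches Books
  - product 6 (Laptop): category_id=1 -> matches Electronics
  - product 7 (Chair): category_id=NULL, no match -> dropped
So 1 of 7 rows is dropped.

SQL:
SELECT a.name, b.name AS category
FROM products a
INNER JOIN categories b ON a.category_id = b.id

Result:
name       | category   
-----------+------------
Headphones | Kitchen    
Keyboard   | Apparel    
Webcam     | Supplies   
Router     | Furniture  
Cable      | Books      
Laptop     | Electronics


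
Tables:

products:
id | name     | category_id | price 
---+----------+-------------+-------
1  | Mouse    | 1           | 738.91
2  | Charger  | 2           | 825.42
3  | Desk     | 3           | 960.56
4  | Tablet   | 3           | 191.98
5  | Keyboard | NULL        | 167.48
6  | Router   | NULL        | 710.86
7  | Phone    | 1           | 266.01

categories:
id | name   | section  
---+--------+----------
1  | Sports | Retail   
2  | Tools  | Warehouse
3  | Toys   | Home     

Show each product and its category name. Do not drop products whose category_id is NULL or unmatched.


LEFT JOIN keeps every row from products (the left table); where category_id has no match in categories, the category columns become NULL. Walk through each product:
  - product 1 (Mouse): category_id=1 -> matches Sports
  - product 2 (Charger): category_id=2 -> matches Tools
  - product 3 (Desk): category_id=3 -> matches Toys
  - product 4 (Tablet): category_id=3 -> matches Toys
  - product 5 (Keyboard): category_id=NULL, no match -> kept with NULL
  - product 6 (Router): category_id=NULL, no match -> kept with NULL
  - product 7 (Phone): category_id=1 -> matches Sports
All 7 rows appear; 2 have NULL category.

SQL:
SELECT a.name, b.name AS category
FROM products a
LEFT JOIN categories b ON a.category_id = b.id

Result:
name     | category
---------+---------
Mouse    | Sports  
Charger  | Tools   
Desk     | Toys    
Tablet   | Toys    
Keyboard | NULL    
Router   | NULL    
Phone    | Sports  


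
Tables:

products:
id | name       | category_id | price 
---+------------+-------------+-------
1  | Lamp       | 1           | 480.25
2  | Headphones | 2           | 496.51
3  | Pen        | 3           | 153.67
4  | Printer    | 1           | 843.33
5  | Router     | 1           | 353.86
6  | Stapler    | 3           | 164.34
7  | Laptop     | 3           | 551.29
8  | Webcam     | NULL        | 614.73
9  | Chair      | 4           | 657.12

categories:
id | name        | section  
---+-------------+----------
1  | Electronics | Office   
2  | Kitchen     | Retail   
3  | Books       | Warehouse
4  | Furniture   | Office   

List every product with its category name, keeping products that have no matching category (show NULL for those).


LEFT JOIN keeps every row from products (the left table); where category_id has no match in categories, the category columns become NULL. Walk through each product:
  - product 1 (Lamp): category_id=1 -> matches Electronics
  - product 2 (Headphones): category_id=2 -> matches Kitchen
  - product 3 (Pen): category_id=3 -> matches Books
  - product 4 (Printer): category_id=1 -> matches Electronics
  - product 5 (Router): category_id=1 -> matches Electronics
  - product 6 (Stapler): category_id=3 -> matches Books
  - product 7 (Laptop): category_id=3 -> matches Books
  - product 8 (Webcam): category_id=NULL, no match -> kept with NULL
  - product 9 (Chair): category_id=4 -> matches Furniture
All 9 rows appear; 1 has NULL category.

SQL:
SELECT a.name, b.name AS category
FROM products a
LEFT JOIN categories b ON a.category_id = b.id

Result:
name       | category   
-----------+------------
Lamp       | Electronics
Headphones | Kitchen    
Pen        | Books      
Printer    | Electronics
Router     | Electronics
Stapler    | Books      
Laptop     | Books      
Webcam     | NULL       
Chair      | Furniture  


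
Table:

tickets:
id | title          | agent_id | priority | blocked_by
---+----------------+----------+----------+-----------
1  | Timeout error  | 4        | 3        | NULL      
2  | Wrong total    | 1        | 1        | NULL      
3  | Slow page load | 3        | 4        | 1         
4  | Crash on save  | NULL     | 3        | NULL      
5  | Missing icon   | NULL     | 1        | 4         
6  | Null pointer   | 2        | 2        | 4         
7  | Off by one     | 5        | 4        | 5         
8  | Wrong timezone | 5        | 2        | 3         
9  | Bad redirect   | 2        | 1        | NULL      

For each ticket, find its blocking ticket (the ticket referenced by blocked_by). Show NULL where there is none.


This is a self-join: tickets is joined to a second copy of itself, matching each row's blocked_by to another row's id. Use LEFT JOIN so rows with blocked_by=NULL are kept.
  - ticket 1 (Timeout error): blocked_by=NULL -> NULL
  - ticket 2 (Wrong total): blocked_by=NULL -> NULL
  - ticket 3 (Slow page load): blocked_by=1 -> Timeout error
  - ticket 4 (Crash on save): blocked_by=NULL -> NULL
  - ticket 5 (Missing icon): blocked_by=4 -> Crash on save
  - ticket 6 (Null pointer): blocked_by=4 -> Crash on save
  - ticket 7 (Off by one): blocked_by=5 -> Missing icon
  - ticket 8 (Wrong timezone): blocked_by=3 -> Slow page load
  - ticket 9 (Bad redirect): blocked_by=NULL -> NULL

SQL:
SELECT a.title AS item, b.title AS blocked_by
FROM tickets a
LEFT JOIN tickets b ON a.blocked_by = b.id

Result:
item           | blocked_by    
---------------+---------------
Timeout error  | NULL          
Wrong total    | NULL          
Slow page load | Timeout error 
Crash on save  | NULL          
Missing icon   | Crash on save 
Null pointer   | Crash on save 
Off by one     | Missing icon  
Wrong timezone | Slow page load
Bad redirect   | NULL          


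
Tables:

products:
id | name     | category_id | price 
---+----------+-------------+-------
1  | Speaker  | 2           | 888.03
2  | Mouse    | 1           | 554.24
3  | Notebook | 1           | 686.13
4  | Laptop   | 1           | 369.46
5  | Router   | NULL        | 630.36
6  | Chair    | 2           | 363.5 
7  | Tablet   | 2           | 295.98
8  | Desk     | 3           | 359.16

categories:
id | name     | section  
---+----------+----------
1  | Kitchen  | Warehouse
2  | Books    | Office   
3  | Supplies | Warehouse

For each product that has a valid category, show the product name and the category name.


INNER JOIN keeps only products rows whose category_id matches an id in categories. Walk through each product:
  - product 1 (Speaker): category_id=2 -> matches Books
  - product 2 (Mouse): category_id=1 -> matches Kitchen
  - product 3 (Notebook): category_id=1 -> matches Kitchen
  - product 4 (Laptop): category_id=1 -> matches Kitchen
  - product 5 (Router): category_id=NULL, no match -> dropped
  - product 6 (Chair): category_id=2 -> matches Books
  - product 7 (Tablet): category_id=2 -> matches Books
  - product 8 (Desk): category_id=3 -> matches Supplies
So 1 of 8 rows is dropped.

SQL:
SELECT a.name, b.name AS category
FROM products a
INNER JOIN categories b ON a.category_id = b.id

Result:
name     | category
---------+---------
Speaker  | Books   
Mouse    | Kitchen 
Notebook | Kitchen 
Laptop   | Kitchen 
Chair    | Books   
Tablet   | Books   
Desk     | Supplies


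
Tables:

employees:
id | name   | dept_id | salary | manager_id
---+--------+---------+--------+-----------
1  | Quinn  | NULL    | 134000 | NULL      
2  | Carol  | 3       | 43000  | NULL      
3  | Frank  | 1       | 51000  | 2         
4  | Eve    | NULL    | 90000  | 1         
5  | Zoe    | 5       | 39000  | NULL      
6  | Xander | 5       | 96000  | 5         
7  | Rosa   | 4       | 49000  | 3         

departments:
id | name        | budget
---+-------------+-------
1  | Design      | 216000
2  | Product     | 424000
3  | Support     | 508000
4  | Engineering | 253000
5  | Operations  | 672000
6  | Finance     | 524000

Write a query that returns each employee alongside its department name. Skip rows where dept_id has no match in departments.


INNER JOIN keeps only employees rows whose dept_id matches an id in departments. Walk through each employee:
  - employee 1 (Quinn): dept_id=NULL, no match -> dropped
  - employee 2 (Carol): dept_id=3 -> matches Support
  - employee 3 (Frank): dept_id=1 -> matches Design
  - employee 4 (Eve): dept_id=NULL, no match -> dropped
  - employee 5 (Zoe): dept_id=5 -> matches Operations
  - employee 6 (Xander): dept_id=5 -> matches Operations
  - employee 7 (Rosa): dept_id=4 -> matches Engineering
So 2 of 7 rows are dropped.

SQL:
SELECT a.name, b.name AS department
FROM employees a
INNER JOIN departments b ON a.dept_id = b.id

Result:
name   | department 
-------+------------
Carol  | Support    
Frank  | Design     
Zoe    | Operations 
Xander | Operations 
Rosa   | Engineering


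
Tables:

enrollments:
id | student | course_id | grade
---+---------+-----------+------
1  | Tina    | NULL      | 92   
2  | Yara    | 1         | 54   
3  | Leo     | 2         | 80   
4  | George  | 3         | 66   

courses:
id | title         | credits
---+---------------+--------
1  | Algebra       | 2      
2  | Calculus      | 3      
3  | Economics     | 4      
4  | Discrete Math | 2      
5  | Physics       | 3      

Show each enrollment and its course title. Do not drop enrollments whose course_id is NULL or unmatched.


LEFT JOIN keeps every row from enrollments (the left table); where course_id has no match in courses, the course columns become NULL. Walk through each enrollment:
  - enrollment 1 (Tina): course_id=NULL, no match -> kept with NULL
  - enrollment 2 (Yara): course_id=1 -> matches Algebra
  - enrollment 3 (Leo): course_id=2 -> matches Calculus
  - enrollment 4 (George): course_id=3 -> matches Economics
All 4 rows appear; 1 has NULL course.

SQL:
SELECT a.student, b.title AS course
FROM enrollments a
LEFT JOIN courses b ON a.course_id = b.id

Result:
student | course   
--------+----------
Tina    | NULL     
Yara    | Algebra  
Leo     | Calculus 
George  | Economics


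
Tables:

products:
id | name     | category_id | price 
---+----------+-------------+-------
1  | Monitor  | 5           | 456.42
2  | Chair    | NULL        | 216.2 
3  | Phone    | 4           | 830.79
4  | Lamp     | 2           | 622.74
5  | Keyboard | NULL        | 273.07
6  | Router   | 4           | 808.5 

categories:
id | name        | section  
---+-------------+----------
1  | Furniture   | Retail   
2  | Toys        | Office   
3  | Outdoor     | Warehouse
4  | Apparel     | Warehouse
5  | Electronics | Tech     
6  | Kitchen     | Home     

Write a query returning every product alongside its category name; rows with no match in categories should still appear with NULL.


LEFT JOIN keeps every row from products (the left table); where category_id has no match in categories, the category columns become NULL. Walk through each product:
  - product 1 (Monitor): category_id=5 -> matches Electronics
  - product 2 (Chair): category_id=NULL, no match -> kept with NULL
  - product 3 (Phone): category_id=4 -> matches Apparel
  - product 4 (Lamp): category_id=2 -> matches Toys
  - product 5 (Keyboard): category_id=NULL, no match -> kept with NULL
  - product 6 (Router): category_id=4 -> matches Apparel
All 6 rows appear; 2 have NULL category.

SQL:
SELECT a.name, b.name AS category
FROM products a
LEFT JOIN categories b ON a.category_id = b.id

Result:
name     | category   
---------+------------
Monitor  | Electronics
Chair    | NULL       
Phone    | Apparel    
Lamp     | Toys       
Keyboard | NULL       
Router   | Apparel    


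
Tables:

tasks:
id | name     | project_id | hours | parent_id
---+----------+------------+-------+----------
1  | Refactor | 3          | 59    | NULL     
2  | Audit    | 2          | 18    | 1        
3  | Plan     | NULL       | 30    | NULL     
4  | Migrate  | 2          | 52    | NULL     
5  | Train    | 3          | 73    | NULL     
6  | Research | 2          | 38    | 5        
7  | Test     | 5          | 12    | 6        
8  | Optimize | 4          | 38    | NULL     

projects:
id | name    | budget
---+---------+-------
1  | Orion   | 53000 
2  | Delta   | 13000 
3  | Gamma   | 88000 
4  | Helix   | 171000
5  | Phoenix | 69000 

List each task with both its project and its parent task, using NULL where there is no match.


Two LEFT JOINs from the same base table tasks: one to projects via project_id, one to tasks itself via parent_id. Both are LEFT so every task is preserved.
Match against projects:
  - task 1 (Refactor): project_id=3 -> matches Gamma
  - task 2 (Audit): project_id=2 -> matches Delta
  - task 3 (Plan): project_id=NULL, no match -> kept with NULL
  - task 4 (Migrate): project_id=2 -> matches Delta
  - task 5 (Train): project_id=3 -> matches Gamma
  - task 6 (Research): project_id=2 -> matches Delta
  - task 7 (Test): project_id=5 -> matches Phoenix
  - task 8 (Optimize): project_id=4 -> matches Helix
Match against tasks (self):
  - task 1 (Refactor): parent_id=NULL -> NULL
  - task 2 (Audit): parent_id=1 -> Refactor
  - task 3 (Plan): parent_id=NULL -> NULL
  - task 4 (Migrate): parent_id=NULL -> NULL
  - task 5 (Train): parent_id=NULL -> NULL
  - task 6 (Research): parent_id=5 -> Train
  - task 7 (Test): parent_id=6 -> Research
  - task 8 (Optimize): parent_id=NULL -> NULL

SQL:
SELECT a.name, b.name AS project, c.name AS parent
FROM tasks a
LEFT JOIN projects b ON a.project_id = b.id
LEFT JOIN tasks c ON a.parent_id = c.id

Result:
name     | project | parent  
---------+---------+---------
Refactor | Gamma   | NULL    
Audit    | Delta   | Refactor
Plan     | NULL    | NULL    
Migrate  | Delta   | NULL    
Train    | Gamma   | NULL    
Research | Delta   | Train   
Test     | Phoenix | Research
Optimize | Helix   | NULL    


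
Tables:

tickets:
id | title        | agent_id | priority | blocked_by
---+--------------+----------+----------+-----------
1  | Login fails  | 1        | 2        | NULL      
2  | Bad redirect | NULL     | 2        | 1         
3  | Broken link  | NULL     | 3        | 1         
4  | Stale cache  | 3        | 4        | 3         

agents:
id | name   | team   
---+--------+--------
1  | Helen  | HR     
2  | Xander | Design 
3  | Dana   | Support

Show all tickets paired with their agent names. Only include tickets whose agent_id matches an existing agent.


INNER JOIN keeps only tickets rows whose agent_id matches an id in agents. Walk through each ticket:
  - ticket 1 (Login fails): agent_id=1 -> matches Helen
  - ticket 2 (Bad redirect): agent_id=NULL, no match -> dropped
  - ticket 3 (Broken link): agent_id=NULL, no match -> dropped
  - ticket 4 (Stale cache): agent_id=3 -> matches Dana
So 2 of 4 rows are dropped.

SQL:
SELECT a.title, b.name AS agent
FROM tickets a
INNER JOIN agents b ON a.agent_id = b.id

Result:
title       | agent
------------+------
Login fails | Helen
Stale cache | Dana 


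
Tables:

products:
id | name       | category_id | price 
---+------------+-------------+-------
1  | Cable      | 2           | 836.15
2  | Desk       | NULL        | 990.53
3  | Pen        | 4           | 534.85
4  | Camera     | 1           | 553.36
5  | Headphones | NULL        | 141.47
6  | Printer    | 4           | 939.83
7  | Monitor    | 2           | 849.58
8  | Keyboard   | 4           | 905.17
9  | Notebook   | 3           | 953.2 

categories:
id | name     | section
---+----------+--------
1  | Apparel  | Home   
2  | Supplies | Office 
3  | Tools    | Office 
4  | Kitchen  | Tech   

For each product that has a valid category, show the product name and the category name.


INNER JOIN keeps only products rows whose category_id matches an id in categories. Walk through each product:
  - product 1 (Cable): category_id=2 -> matches Supplies
  - product 2 (Desk): category_id=NULL, no match -> dropped
  - product 3 (Pen): category_id=4 -> matches Kitchen
  - product 4 (Camera): category_id=1 -> matches Apparel
  - product 5 (Headphones): category_id=NULL, no match -> dropped
  - product 6 (Printer): category_id=4 -> matches Kitchen
  - product 7 (Monitor): category_id=2 -> matches Supplies
  - product 8 (Keyboard): category_id=4 -> matches Kitchen
  - product 9 (Notebook): category_id=3 -> matches Tools
So 2 of 9 rows are dropped.

SQL:
SELECT a.name, b.name AS category
FROM products a
INNER JOIN categories b ON a.category_id = b.id

Result:
name     | category
---------+---------
Cable    | Supplies
Pen      | Kitchen 
Camera   | Apparel 
Printer  | Kitchen 
Monitor  | Supplies
Keyboard | Kitchen 
Notebook | Tools   


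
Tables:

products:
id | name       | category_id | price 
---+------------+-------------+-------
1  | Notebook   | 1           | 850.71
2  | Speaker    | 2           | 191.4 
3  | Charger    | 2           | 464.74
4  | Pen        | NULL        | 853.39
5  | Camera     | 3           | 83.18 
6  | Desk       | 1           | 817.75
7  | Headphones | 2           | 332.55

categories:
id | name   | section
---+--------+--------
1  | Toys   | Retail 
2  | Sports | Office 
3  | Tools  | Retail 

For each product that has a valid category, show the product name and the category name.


INNER JOIN keeps only products rows whose category_id matches an id in categories. Walk through each product:
  - product 1 (Notebook): category_id=1 -> matches Toys
  - product 2 (Speaker): category_id=2 -> matches Sports
  - product 3 (Charger): category_id=2 -> matches Sports
  - product 4 (Pen): category_id=NULL, no match -> dropped
  - product 5 (Camera): category_id=3 -> matches Tools
  - product 6 (Desk): category_id=1 -> matches Toys
  - product 7 (Headphones): category_id=2 -> matches Sports
So 1 of 7 rows is dropped.

SQL:
SELECT a.name, b.name AS category
FROM products a
INNER JOIN categories b ON a.category_id = b.id

Result:
name       | category
-----------+---------
Notebook   | Toys    
Speaker    | Sports  
Charger    | Sports  
Camera     | Tools   
Desk       | Toys    
Headphones | Sports  


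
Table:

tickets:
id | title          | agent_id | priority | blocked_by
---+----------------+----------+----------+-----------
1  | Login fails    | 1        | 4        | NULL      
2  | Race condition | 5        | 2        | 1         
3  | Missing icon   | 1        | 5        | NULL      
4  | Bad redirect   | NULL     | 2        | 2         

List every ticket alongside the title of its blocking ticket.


This is a self-join: tickets is joined to a second copy of itself, matching each row's blocked_by to another row's id. Use LEFT JOIN so rows with blocked_by=NULL are kept.
  - ticket 1 (Login fails): blocked_by=NULL -> NULL
  - ticket 2 (Race condition): blocked_by=1 -> Login fails
  - ticket 3 (Missing icon): blocked_by=NULL -> NULL
  - ticket 4 (Bad redirect): blocked_by=2 -> Race condition

SQL:
SELECT a.title AS item, b.title AS blocked_by
FROM tickets a
LEFT JOIN tickets b ON a.blocked_by = b.id

Result:
item           | blocked_by    
---------------+---------------
Login fails    | NULL          
Race condition | Login fails   
Missing icon   | NULL          
Bad redirect   | Race condition


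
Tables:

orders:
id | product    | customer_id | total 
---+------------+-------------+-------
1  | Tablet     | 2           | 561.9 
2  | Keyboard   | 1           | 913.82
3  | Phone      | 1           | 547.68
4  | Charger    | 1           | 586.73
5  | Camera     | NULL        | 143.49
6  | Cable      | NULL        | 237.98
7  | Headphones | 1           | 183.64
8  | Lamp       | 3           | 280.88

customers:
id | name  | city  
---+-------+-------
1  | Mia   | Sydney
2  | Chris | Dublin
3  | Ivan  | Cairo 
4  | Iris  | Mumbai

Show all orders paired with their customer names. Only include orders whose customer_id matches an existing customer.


INNER JOIN keeps only orders rows whose customer_id matches an id in customers. Walk through each order:
  - order 1 (Tablet): customer_id=2 -> matches Chris
  - order 2 (Keyboard): customer_id=1 -> matches Mia
  - order 3 (Phone): customer_id=1 -> matches Mia
  - order 4 (Charger): customer_id=1 -> matches Mia
  - order 5 (Camera): customer_id=NULL, no match -> dropped
  - order 6 (Cable): customer_id=NULL, no match -> dropped
  - order 7 (Headphones): customer_id=1 -> matches Mia
  - order 8 (Lamp): customer_id=3 -> matches Ivan
So 2 of 8 rows are dropped.

SQL:
SELECT a.product, b.name AS customer
FROM orders a
INNER JOIN customers b ON a.customer_id = b.id

Result:
product    | customer
-----------+---------
Tablet     | Chris   
Keyboard   | Mia     
Phone      | Mia     
Charger    | Mia     
Headphones | Mia     
Lamp       | Ivan    


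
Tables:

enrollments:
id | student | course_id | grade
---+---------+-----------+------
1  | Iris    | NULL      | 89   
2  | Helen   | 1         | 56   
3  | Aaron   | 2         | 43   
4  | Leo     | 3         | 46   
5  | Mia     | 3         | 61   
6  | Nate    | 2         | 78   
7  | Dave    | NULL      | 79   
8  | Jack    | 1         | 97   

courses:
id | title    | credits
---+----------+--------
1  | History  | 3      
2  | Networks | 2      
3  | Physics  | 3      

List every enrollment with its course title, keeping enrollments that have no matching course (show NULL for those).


LEFT JOIN keeps every row from enrollments (the left table); where course_id has no match in courses, the course columns become NULL. Walk through each enrollment:
  - enrollment 1 (Iris): course_id=NULL, no match -> kept with NULL
  - enrollment 2 (Helen): course_id=1 -> matches History
  - enrollment 3 (Aaron): course_id=2 -> matches Networks
  - enrollment 4 (Leo): course_id=3 -> matches Physics
  - enrollment 5 (Mia): course_id=3 -> matches Physics
  - enrollment 6 (Nate): course_id=2 -> matches Networks
  - enrollment 7 (Dave): course_id=NULL, no match -> kept with NULL
  - enrollment 8 (Jack): course_id=1 -> matches History
All 8 rows appear; 2 have NULL course.

SQL:
SELECT a.student, b.title AS course
FROM enrollments a
LEFT JOIN courses b ON a.course_id = b.id

Result:
student | course  
--------+---------
Iris    | NULL    
Helen   | History 
Aaron   | Networks
Leo     | Physics 
Mia     | Physics 
Nate    | Networks
Dave    | NULL    
Jack    | History 


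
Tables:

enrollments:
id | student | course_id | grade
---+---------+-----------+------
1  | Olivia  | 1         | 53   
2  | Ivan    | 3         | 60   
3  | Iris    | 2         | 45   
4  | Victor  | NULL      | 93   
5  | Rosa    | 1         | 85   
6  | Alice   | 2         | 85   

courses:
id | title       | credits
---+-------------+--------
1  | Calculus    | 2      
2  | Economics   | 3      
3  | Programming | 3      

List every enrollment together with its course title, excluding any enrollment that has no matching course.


INNER JOIN keeps only enrollments rows whose course_id matches an id in courses. Walk through each enrollment:
  - enrollment 1 (Olivia): course_id=1 -> matches Calculus
  - enrollment 2 (Ivan): course_id=3 -> matches Programming
  - enrollment 3 (Iris): course_id=2 -> matches Economics
  - enrollment 4 (Victor): course_id=NULL, no match -> dropped
  - enrollment 5 (Rosa): course_id=1 -> matches Calculus
  - enrollment 6 (Alice): course_id=2 -> matches Economics
So 1 of 6 rows is dropped.

SQL:
SELECT a.student, b.title AS course
FROM enrollments a
INNER JOIN courses b ON a.course_id = b.id

Result:
student | course     
--------+------------
Olivia  | Calculus   
Ivan    | Programming
Iris    | Economics  
Rosa    | Calculus   
Alice   | Economics  


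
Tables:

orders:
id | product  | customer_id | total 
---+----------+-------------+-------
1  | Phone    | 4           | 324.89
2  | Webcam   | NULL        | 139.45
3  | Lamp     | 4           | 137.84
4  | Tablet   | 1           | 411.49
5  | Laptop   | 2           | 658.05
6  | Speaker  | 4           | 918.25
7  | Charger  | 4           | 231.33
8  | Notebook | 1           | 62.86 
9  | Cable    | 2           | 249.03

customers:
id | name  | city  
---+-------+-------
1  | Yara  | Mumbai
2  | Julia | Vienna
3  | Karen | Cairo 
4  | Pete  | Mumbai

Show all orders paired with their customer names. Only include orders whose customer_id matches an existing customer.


INNER JOIN keeps only orders rows whose customer_id matches an id in customers. Walk through each order:
  - order 1 (Phone): customer_id=4 -> matches Pete
  - order 2 (Webcam): customer_id=NULL, no match -> dropped
  - order 3 (Lamp): customer_id=4 -> matches Pete
  - order 4 (Tablet): customer_id=1 -> matches Yara
  - order 5 (Laptop): customer_id=2 -> matches Julia
  - order 6 (Speaker): customer_id=4 -> matches Pete
  - order 7 (Charger): customer_id=4 -> matches Pete
  - order 8 (Notebook): customer_id=1 -> matches Yara
  - order 9 (Cable): customer_id=2 -> matches Julia
So 1 of 9 rows is dropped.

SQL:
SELECT a.product, b.name AS customer
FROM orders a
INNER JOIN customers b ON a.customer_id = b.id

Result:
product  | customer
---------+---------
Phone    | Pete    
Lamp     | Pete    
Tablet   | Yara    
Laptop   | Julia   
Speaker  | Pete    
Charger  | Pete    
Notebook | Yara    
Cable    | Julia   


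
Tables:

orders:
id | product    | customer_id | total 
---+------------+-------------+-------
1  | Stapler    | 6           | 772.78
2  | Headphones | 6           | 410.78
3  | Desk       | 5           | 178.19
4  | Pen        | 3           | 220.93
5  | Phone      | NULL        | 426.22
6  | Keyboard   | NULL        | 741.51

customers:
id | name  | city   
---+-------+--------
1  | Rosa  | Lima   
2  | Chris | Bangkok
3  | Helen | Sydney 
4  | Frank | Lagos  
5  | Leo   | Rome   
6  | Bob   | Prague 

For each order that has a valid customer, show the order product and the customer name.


INNER JOIN keeps only orders rows whose customer_id matches an id in customers. Walk through each order:
  - order 1 (Stapler): customer_id=6 -> matches Bob
  - order 2 (Headphones): customer_id=6 -> matches Bob
  - order 3 (Desk): customer_id=5 -> matches Leo
  - order 4 (Pen): customer_id=3 -> matches Helen
  - order 5 (Phone): customer_id=NULL, no match -> dropped
  - order 6 (Keyboard): customer_id=NULL, no match -> dropped
So 2 of 6 rows are dropped.

SQL:
SELECT a.product, b.name AS customer
FROM orders a
INNER JOIN customers b ON a.customer_id = b.id

Result:
product    | customer
-----------+---------
Stapler    | Bob     
Headphones | Bob     
Desk       | Leo     
Pen        | Helen   


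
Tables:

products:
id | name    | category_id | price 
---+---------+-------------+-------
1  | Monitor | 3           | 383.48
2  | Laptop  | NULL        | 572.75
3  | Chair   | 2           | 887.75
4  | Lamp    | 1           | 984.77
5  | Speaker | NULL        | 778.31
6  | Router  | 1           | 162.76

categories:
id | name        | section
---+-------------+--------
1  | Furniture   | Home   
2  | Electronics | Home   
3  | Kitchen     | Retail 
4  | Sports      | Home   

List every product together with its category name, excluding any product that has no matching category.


INNER JOIN keeps only products rows whose category_id matches an id in categories. Walk through each product:
  - product 1 (Monitor): category_id=3 -> matches Kitchen
  - product 2 (Laptop): category_id=NULL, no match -> dropped
  - product 3 (Chair): category_id=2 -> matches Electronics
  - product 4 (Lamp): category_id=1 -> matches Furniture
  - product 5 (Speaker): category_id=NULL, no match -> dropped
  - product 6 (Router): category_id=1 -> matches Furniture
So 2 of 6 rows are dropped.

SQL:
SELECT a.name, b.name AS category
FROM products a
INNER JOIN categories b ON a.category_id = b.id

Result:
name    | category   
--------+------------
Monitor | Kitchen    
Chair   | Electronics
Lamp    | Furniture  
Router  | Furniture  


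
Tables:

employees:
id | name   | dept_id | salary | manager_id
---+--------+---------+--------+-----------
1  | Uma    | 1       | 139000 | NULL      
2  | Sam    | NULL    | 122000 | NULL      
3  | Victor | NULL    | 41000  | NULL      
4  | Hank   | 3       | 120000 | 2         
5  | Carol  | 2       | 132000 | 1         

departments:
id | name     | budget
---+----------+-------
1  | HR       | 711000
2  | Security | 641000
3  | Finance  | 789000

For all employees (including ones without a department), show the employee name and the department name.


LEFT JOIN keeps every row from employees (the left table); where dept_id has no match in departments, the department columns become NULL. Walk through each employee:
  - employee 1 (Uma): dept_id=1 -> matches HR
  - employee 2 (Sam): dept_id=NULL, no match -> kept with NULL
  - employee 3 (Victor): dept_id=NULL, no match -> kept with NULL
  - employee 4 (Hank): dept_id=3 -> matches Finance
  - employee 5 (Carol): dept_id=2 -> matches Security
All 5 rows appear; 2 have NULL department.

SQL:
SELECT a.name, b.name AS department
FROM employees a
LEFT JOIN departments b ON a.dept_id = b.id

Result:
name   | department
-------+-----------
Uma    | HR        
Sam    | NULL      
Victor | NULL      
Hank   | Finance   
Carol  | Security  


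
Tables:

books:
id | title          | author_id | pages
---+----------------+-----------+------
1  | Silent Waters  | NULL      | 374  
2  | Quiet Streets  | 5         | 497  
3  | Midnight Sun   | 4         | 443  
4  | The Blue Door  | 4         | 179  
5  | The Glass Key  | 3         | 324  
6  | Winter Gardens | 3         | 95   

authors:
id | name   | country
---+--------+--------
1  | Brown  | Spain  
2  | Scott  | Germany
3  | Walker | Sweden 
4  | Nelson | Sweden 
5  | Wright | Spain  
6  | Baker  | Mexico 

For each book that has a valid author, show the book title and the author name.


INNER JOIN keeps only books rows whose author_id matches an id in authors. Walk through each book:
  - book 1 (Silent Waters): author_id=NULL, no match -> dropped
  - book 2 (Quiet Streets): author_id=5 -> matches Wright
  - book 3 (Midnight Sun): author_id=4 -> matches Nelson
  - book 4 (The Blue Door): author_id=4 -> matches Nelson
  - book 5 (The Glass Key): author_id=3 -> matches Walker
  - book 6 (Winter Gardens): author_id=3 -> matches Walker
So 1 of 6 rows is dropped.

SQL:
SELECT a.title, b.name AS author
FROM books a
INNER JOIN authors b ON a.author_id = b.id

Result:
title          | author
---------------+-------
Quiet Streets  | Wright
Midnight Sun   | Nelson
The Blue Door  | Nelson
The Glass Key  | Walker
Winter Gardens | Walker


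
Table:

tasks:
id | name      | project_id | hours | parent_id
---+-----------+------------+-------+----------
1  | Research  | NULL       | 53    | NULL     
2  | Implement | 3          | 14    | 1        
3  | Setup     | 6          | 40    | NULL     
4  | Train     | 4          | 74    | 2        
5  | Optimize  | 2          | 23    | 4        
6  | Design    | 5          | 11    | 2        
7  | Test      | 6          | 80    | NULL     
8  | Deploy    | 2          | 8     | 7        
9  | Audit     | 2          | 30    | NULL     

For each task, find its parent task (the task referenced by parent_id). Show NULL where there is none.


This is a self-join: tasks is joined to a second copy of itself, matching each row's parent_id to another row's id. Use LEFT JOIN so rows with parent_id=NULL are kept.
  - task 1 (Research): parent_id=NULL -> NULL
  - task 2 (Implement): parent_id=1 -> Research
  - task 3 (Setup): parent_id=NULL -> NULL
  - task 4 (Train): parent_id=2 -> Implement
  - task 5 (Optimize): parent_id=4 -> Train
  - task 6 (Design): parent_id=2 -> Implement
  - task 7 (Test): parent_id=NULL -> NULL
  - task 8 (Deploy): parent_id=7 -> Test
  - task 9 (Audit): parent_id=NULL -> NULL

SQL:
SELECT a.name AS item, b.name AS parent
FROM tasks a
LEFT JOIN tasks b ON a.parent_id = b.id

Result:
item      | parent   
----------+----------
Research  | NULL     
Implement | Research 
Setup     | NULL     
Train     | Implement
Optimize  | Train    
Design    | Implement
Test      | NULL     
Deploy    | Test     
Audit     | NULL     


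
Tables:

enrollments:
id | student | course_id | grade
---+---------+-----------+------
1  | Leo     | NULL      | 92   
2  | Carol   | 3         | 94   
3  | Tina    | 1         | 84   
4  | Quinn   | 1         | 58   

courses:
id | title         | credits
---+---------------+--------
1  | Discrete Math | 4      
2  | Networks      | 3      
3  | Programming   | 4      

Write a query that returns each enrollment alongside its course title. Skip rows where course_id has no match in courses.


INNER JOIN keeps only enrollments rows whose course_id matches an id in courses. Walk through each enrollment:
  - enrollment 1 (Leo): course_id=NULL, no match -> dropped
  - enrollment 2 (Carol): course_id=3 -> matches Programming
  - enrollment 3 (Tina): course_id=1 -> matches Discrete Math
  - enrollment 4 (Quinn): course_id=1 -> matches Discrete Math
So 1 of 4 rows is dropped.

SQL:
SELECT a.student, b.title AS course
FROM enrollments a
INNER JOIN courses b ON a.course_id = b.id

Result:
student | course       
--------+--------------
Carol   | Programming  
Tina    | Discrete Math
Quinn   | Discrete Math


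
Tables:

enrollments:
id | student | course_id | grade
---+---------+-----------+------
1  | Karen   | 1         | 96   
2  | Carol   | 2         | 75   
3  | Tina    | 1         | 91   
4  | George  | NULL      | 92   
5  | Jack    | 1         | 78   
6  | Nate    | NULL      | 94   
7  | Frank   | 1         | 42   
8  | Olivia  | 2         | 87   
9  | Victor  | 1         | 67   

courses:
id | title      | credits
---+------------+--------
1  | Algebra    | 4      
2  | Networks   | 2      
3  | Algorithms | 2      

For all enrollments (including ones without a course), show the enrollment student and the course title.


LEFT JOIN keeps every row from enrollments (the left table); where course_id has no match in courses, the course columns become NULL. Walk through each enrollment:
  - enrollment 1 (Karen): course_id=1 -> matches Algebra
  - enrollment 2 (Carol): course_id=2 -> matches Networks
  - enrollment 3 (Tina): course_id=1 -> matches Algebra
  - enrollment 4 (George): course_id=NULL, no match -> kept with NULL
  - enrollment 5 (Jack): course_id=1 -> matches Algebra
  - enrollment 6 (Nate): course_id=NULL, no match -> kept with NULL
  - enrollment 7 (Frank): course_id=1 -> matches Algebra
  - enrollment 8 (Olivia): course_id=2 -> matches Networks
  - enrollment 9 (Victor): course_id=1 -> matches Algebra
All 9 rows appear; 2 have NULL course.

SQL:
SELECT a.student, b.title AS course
FROM enrollments a
LEFT JOIN courses b ON a.course_id = b.id

Result:
student | course  
--------+---------
Karen   | Algebra 
Carol   | Networks
Tina    | Algebra 
George  | NULL    
Jack    | Algebra 
Nate    | NULL    
Frank   | Algebra 
Olivia  | Networks
Victor  | Algebra 


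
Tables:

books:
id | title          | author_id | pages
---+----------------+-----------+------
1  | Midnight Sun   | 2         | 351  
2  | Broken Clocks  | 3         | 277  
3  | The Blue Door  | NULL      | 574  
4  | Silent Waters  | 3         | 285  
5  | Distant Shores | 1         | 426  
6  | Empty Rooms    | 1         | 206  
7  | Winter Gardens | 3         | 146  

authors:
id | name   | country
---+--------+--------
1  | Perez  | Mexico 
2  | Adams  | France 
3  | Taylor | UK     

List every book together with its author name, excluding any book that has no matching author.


INNER JOIN keeps only books rows whose author_id matches an id in authors. Walk through each book:
  - book 1 (Midnight Sun): author_id=2 -> matches Adams
  - book 2 (Broken Clocks): author_id=3 -> matches Taylor
  - book 3 (The Blue Door): author_id=NULL, no match -> dropped
  - book 4 (Silent Waters): author_id=3 -> matches Taylor
  - book 5 (Distant Shores): author_id=1 -> matches Perez
  - book 6 (Empty Rooms): author_id=1 -> matches Perez
  - book 7 (Winter Gardens): author_id=3 -> matches Taylor
So 1 of 7 rows is dropped.

SQL:
SELECT a.title, b.name AS author
FROM books a
INNER JOIN authors b ON a.author_id = b.id

Result:
title          | author
---------------+-------
Midnight Sun   | Adams 
Broken Clocks  | Taylor
Silent Waters  | Taylor
Distant Shores | Perez 
Empty Rooms    | Perez 
Winter Gardens | Taylor
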